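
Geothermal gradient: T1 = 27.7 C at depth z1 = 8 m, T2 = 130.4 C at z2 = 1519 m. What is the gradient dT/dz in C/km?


dT = 130.4 - 27.7 = 102.7 C
dz = 1519 - 8 = 1511 m
gradient = dT/dz * 1000 = 102.7/1511 * 1000 = 67.9682 C/km

67.9682


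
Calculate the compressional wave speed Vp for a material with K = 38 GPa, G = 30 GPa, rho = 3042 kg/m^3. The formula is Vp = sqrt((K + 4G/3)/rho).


First compute the effective modulus:
K + 4G/3 = 38e9 + 4*30e9/3 = 78000000000.0 Pa
Then divide by density:
78000000000.0 / 3042 = 25641025.641 Pa/(kg/m^3)
Take the square root:
Vp = sqrt(25641025.641) = 5063.7 m/s

5063.7


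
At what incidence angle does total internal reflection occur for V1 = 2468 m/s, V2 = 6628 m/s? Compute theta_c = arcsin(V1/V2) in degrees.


V1/V2 = 2468/6628 = 0.37236
theta_c = arcsin(0.37236) = 21.8612 degrees

21.8612


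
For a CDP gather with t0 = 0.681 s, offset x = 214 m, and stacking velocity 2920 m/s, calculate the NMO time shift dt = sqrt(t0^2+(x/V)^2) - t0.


x/Vnmo = 214/2920 = 0.073288
(x/Vnmo)^2 = 0.005371
t0^2 = 0.463761
sqrt(0.463761 + 0.005371) = 0.684932
dt = 0.684932 - 0.681 = 0.003932

0.003932


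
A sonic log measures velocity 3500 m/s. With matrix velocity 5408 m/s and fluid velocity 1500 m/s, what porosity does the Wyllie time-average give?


1/V - 1/Vm = 1/3500 - 1/5408 = 0.0001008
1/Vf - 1/Vm = 1/1500 - 1/5408 = 0.00048176
phi = 0.0001008 / 0.00048176 = 0.2092

0.2092


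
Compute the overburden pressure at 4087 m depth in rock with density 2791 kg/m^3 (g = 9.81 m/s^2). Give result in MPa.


P = rho * g * z / 1e6
= 2791 * 9.81 * 4087 / 1e6
= 111900874.77 / 1e6
= 111.9009 MPa

111.9009


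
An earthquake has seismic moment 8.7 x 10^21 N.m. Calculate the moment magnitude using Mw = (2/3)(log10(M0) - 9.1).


log10(M0) = log10(8.7 x 10^21) = 21.9395
Mw = 2/3 * (21.9395 - 9.1)
= 2/3 * 12.8395
= 8.56

8.56


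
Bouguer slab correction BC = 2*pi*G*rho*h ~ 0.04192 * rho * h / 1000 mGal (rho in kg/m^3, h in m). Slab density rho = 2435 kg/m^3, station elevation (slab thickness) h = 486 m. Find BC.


BC = 0.04192 * rho * h / 1000
= 0.04192 * 2435 * 486 / 1000
= 49.6085 mGal

49.6085


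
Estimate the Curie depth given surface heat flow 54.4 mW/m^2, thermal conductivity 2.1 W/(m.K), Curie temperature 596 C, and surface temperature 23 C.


T_Curie - T_surf = 596 - 23 = 573 C
Convert q to W/m^2: 54.4 mW/m^2 = 0.0544 W/m^2
d = 573 * 2.1 / 0.0544 = 22119.49 m

22119.49


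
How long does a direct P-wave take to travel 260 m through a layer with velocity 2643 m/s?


t = x / V
= 260 / 2643
= 0.0984 s

0.0984


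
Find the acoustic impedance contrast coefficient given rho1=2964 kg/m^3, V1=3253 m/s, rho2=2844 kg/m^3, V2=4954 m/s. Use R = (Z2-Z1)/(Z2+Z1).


Z1 = 2964 * 3253 = 9641892
Z2 = 2844 * 4954 = 14089176
R = (14089176 - 9641892) / (14089176 + 9641892) = 4447284 / 23731068 = 0.1874

0.1874


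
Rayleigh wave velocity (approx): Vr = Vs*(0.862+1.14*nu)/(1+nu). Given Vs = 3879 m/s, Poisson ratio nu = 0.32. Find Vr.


Numerator factor = 0.862 + 1.14*0.32 = 1.2268
Denominator = 1 + 0.32 = 1.32
Vr = 3879 * 1.2268 / 1.32 = 3605.12 m/s

3605.12


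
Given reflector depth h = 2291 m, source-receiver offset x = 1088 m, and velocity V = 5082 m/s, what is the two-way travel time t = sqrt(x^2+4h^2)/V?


x^2 + 4h^2 = 1088^2 + 4*2291^2 = 1183744 + 20994724 = 22178468
sqrt(22178468) = 4709.4021
t = 4709.4021 / 5082 = 0.9267 s

0.9267


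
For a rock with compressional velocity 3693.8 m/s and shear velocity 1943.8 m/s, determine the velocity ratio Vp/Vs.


Vp/Vs = 3693.8 / 1943.8
= 1.9003

1.9003


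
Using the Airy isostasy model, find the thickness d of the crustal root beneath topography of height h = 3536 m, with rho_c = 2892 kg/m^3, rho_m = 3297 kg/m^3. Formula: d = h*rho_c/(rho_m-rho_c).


rho_m - rho_c = 3297 - 2892 = 405
d = 3536 * 2892 / 405
= 10226112 / 405
= 25249.66 m

25249.66


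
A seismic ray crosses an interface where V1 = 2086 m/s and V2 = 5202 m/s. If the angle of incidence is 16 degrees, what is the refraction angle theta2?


sin(theta1) = sin(16 deg) = 0.275637
sin(theta2) = V2/V1 * sin(theta1) = 5202/2086 * 0.275637 = 0.687376
theta2 = arcsin(0.687376) = 43.4227 degrees

43.4227


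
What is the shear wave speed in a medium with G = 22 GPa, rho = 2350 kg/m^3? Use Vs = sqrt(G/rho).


Convert G to Pa: G = 22e9 Pa
Compute G/rho = 22e9 / 2350 = 9361702.1277
Vs = sqrt(9361702.1277) = 3059.69 m/s

3059.69


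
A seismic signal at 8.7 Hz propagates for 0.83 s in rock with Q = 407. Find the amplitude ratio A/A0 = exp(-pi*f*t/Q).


pi*f*t/Q = pi*8.7*0.83/407 = 0.055738
A/A0 = exp(-0.055738) = 0.945787

0.945787


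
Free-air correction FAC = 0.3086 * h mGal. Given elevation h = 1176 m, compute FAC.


FAC = 0.3086 * h
= 0.3086 * 1176
= 362.9136 mGal

362.9136


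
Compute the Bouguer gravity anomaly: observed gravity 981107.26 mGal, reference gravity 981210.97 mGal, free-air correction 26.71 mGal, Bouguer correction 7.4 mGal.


BA = g_obs - g_ref + FAC - BC
= 981107.26 - 981210.97 + 26.71 - 7.4
= -84.4 mGal

-84.4


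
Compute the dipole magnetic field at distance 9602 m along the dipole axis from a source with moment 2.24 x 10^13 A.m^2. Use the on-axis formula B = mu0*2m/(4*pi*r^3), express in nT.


m = 2.24 x 10^13 = 22400000000000 A.m^2
2m = 44800000000000 A.m^2
r^3 = 9602^3 = 885289075208
B = (4pi*10^-7) * 44800000000000 / (4*pi * 885289075208) * 1e9
= 56297340.352329 / 11124870619907.02 * 1e9
= 5060.4939 nT

5060.4939


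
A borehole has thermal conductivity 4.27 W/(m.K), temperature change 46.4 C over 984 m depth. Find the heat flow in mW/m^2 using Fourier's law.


q = k * dT / dz * 1000
= 4.27 * 46.4 / 984 * 1000
= 0.20135 * 1000
= 201.3496 mW/m^2

201.3496


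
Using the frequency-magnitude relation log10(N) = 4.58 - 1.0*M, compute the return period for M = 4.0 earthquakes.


log10(N) = 4.58 - 1.0*4.0 = 0.58
N = 10^0.58 = 3.801894
T = 1/N = 1/3.801894 = 0.263 years

0.263


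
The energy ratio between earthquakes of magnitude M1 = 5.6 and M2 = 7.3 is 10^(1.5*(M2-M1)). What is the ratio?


M2 - M1 = 7.3 - 5.6 = 1.7
1.5 * 1.7 = 2.55
ratio = 10^2.55 = 354.81

354.81


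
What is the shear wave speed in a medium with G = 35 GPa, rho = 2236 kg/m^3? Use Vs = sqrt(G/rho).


Convert G to Pa: G = 35e9 Pa
Compute G/rho = 35e9 / 2236 = 15652951.6995
Vs = sqrt(15652951.6995) = 3956.38 m/s

3956.38


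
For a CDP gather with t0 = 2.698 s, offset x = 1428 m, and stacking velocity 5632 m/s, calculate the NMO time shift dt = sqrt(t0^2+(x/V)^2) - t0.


x/Vnmo = 1428/5632 = 0.253551
(x/Vnmo)^2 = 0.064288
t0^2 = 7.279204
sqrt(7.279204 + 0.064288) = 2.709888
dt = 2.709888 - 2.698 = 0.011888

0.011888


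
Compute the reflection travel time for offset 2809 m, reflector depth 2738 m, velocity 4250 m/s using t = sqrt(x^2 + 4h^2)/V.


x^2 + 4h^2 = 2809^2 + 4*2738^2 = 7890481 + 29986576 = 37877057
sqrt(37877057) = 6154.4339
t = 6154.4339 / 4250 = 1.4481 s

1.4481


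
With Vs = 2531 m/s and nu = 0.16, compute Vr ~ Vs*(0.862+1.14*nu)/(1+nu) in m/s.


Numerator factor = 0.862 + 1.14*0.16 = 1.0444
Denominator = 1 + 0.16 = 1.16
Vr = 2531 * 1.0444 / 1.16 = 2278.77 m/s

2278.77


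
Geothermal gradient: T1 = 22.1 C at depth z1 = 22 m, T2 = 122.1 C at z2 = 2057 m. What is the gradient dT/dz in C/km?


dT = 122.1 - 22.1 = 100.0 C
dz = 2057 - 22 = 2035 m
gradient = dT/dz * 1000 = 100.0/2035 * 1000 = 49.14 C/km

49.14


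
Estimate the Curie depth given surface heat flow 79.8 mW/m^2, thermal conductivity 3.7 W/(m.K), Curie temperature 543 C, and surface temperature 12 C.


T_Curie - T_surf = 543 - 12 = 531 C
Convert q to W/m^2: 79.8 mW/m^2 = 0.0798 W/m^2
d = 531 * 3.7 / 0.0798 = 24620.3 m

24620.3


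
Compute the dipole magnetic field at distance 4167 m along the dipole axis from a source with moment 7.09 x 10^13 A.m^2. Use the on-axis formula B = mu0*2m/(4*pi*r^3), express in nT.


m = 7.09 x 10^13 = 70900000000000 A.m^2
2m = 141800000000000 A.m^2
r^3 = 4167^3 = 72355325463
B = (4pi*10^-7) * 141800000000000 / (4*pi * 72355325463) * 1e9
= 178191135.311613 / 909243835690.64 * 1e9
= 195977.2817 nT

195977.2817


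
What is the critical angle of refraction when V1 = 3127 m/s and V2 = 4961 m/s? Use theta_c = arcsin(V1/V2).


V1/V2 = 3127/4961 = 0.630316
theta_c = arcsin(0.630316) = 39.0735 degrees

39.0735


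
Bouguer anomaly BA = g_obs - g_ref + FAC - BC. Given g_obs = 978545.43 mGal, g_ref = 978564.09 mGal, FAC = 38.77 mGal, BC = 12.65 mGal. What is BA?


BA = g_obs - g_ref + FAC - BC
= 978545.43 - 978564.09 + 38.77 - 12.65
= 7.46 mGal

7.46


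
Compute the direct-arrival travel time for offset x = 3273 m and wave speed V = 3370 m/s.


t = x / V
= 3273 / 3370
= 0.9712 s

0.9712


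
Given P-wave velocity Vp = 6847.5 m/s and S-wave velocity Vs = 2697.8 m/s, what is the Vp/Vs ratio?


Vp/Vs = 6847.5 / 2697.8
= 2.5382

2.5382


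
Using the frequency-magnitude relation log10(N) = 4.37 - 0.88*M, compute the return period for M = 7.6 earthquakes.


log10(N) = 4.37 - 0.88*7.6 = -2.318
N = 10^-2.318 = 0.004808
T = 1/N = 1/0.004808 = 207.9697 years

207.9697


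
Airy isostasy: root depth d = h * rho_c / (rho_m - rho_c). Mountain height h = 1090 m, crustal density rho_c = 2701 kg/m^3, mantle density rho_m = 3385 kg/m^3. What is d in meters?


rho_m - rho_c = 3385 - 2701 = 684
d = 1090 * 2701 / 684
= 2944090 / 684
= 4304.23 m

4304.23


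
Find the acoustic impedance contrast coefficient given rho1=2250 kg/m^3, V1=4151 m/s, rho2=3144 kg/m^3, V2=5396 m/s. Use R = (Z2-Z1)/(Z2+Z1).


Z1 = 2250 * 4151 = 9339750
Z2 = 3144 * 5396 = 16965024
R = (16965024 - 9339750) / (16965024 + 9339750) = 7625274 / 26304774 = 0.2899

0.2899


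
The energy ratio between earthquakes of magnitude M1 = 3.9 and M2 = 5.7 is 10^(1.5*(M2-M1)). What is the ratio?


M2 - M1 = 5.7 - 3.9 = 1.8
1.5 * 1.8 = 2.7
ratio = 10^2.7 = 501.19

501.19


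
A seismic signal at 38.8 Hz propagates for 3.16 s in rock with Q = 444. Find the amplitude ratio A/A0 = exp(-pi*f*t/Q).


pi*f*t/Q = pi*38.8*3.16/444 = 0.867532
A/A0 = exp(-0.867532) = 0.419987

0.419987


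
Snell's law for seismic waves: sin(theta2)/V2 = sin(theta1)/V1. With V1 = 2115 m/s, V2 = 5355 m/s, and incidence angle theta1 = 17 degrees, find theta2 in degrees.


sin(theta1) = sin(17 deg) = 0.292372
sin(theta2) = V2/V1 * sin(theta1) = 5355/2115 * 0.292372 = 0.74026
theta2 = arcsin(0.74026) = 47.7536 degrees

47.7536


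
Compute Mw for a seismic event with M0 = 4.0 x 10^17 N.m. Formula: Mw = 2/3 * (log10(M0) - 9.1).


log10(M0) = log10(4.0 x 10^17) = 17.6021
Mw = 2/3 * (17.6021 - 9.1)
= 2/3 * 8.5021
= 5.67

5.67


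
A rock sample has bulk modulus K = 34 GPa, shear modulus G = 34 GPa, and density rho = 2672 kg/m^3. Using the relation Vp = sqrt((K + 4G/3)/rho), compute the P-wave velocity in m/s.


First compute the effective modulus:
K + 4G/3 = 34e9 + 4*34e9/3 = 79333333333.33 Pa
Then divide by density:
79333333333.33 / 2672 = 29690618.7625 Pa/(kg/m^3)
Take the square root:
Vp = sqrt(29690618.7625) = 5448.91 m/s

5448.91


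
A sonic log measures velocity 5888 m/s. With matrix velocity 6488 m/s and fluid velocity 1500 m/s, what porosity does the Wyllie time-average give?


1/V - 1/Vm = 1/5888 - 1/6488 = 1.571e-05
1/Vf - 1/Vm = 1/1500 - 1/6488 = 0.00051254
phi = 1.571e-05 / 0.00051254 = 0.0306

0.0306


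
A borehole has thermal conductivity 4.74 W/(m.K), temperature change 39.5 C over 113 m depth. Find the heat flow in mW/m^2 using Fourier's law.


q = k * dT / dz * 1000
= 4.74 * 39.5 / 113 * 1000
= 1.656903 * 1000
= 1656.9027 mW/m^2

1656.9027


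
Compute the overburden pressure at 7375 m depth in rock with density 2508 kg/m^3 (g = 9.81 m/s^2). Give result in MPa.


P = rho * g * z / 1e6
= 2508 * 9.81 * 7375 / 1e6
= 181450665.0 / 1e6
= 181.4507 MPa

181.4507


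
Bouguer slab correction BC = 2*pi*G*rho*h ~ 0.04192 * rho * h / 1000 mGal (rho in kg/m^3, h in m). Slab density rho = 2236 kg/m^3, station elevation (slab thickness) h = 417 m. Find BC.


BC = 0.04192 * rho * h / 1000
= 0.04192 * 2236 * 417 / 1000
= 39.0867 mGal

39.0867


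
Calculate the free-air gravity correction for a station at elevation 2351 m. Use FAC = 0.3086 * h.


FAC = 0.3086 * h
= 0.3086 * 2351
= 725.5186 mGal

725.5186


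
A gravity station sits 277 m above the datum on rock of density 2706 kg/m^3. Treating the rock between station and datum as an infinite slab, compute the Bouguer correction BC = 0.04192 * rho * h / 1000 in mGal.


BC = 0.04192 * rho * h / 1000
= 0.04192 * 2706 * 277 / 1000
= 31.4216 mGal

31.4216


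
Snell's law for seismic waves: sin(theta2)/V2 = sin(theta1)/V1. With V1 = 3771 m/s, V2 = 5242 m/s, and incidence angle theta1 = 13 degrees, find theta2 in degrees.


sin(theta1) = sin(13 deg) = 0.224951
sin(theta2) = V2/V1 * sin(theta1) = 5242/3771 * 0.224951 = 0.3127
theta2 = arcsin(0.3127) = 18.222 degrees

18.222


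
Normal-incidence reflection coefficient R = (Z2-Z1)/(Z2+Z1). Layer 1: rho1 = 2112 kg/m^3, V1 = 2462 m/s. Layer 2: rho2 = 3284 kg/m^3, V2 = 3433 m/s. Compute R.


Z1 = 2112 * 2462 = 5199744
Z2 = 3284 * 3433 = 11273972
R = (11273972 - 5199744) / (11273972 + 5199744) = 6074228 / 16473716 = 0.3687

0.3687


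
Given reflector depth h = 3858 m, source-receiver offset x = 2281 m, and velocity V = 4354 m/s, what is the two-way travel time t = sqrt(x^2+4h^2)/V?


x^2 + 4h^2 = 2281^2 + 4*3858^2 = 5202961 + 59536656 = 64739617
sqrt(64739617) = 8046.0933
t = 8046.0933 / 4354 = 1.848 s

1.848


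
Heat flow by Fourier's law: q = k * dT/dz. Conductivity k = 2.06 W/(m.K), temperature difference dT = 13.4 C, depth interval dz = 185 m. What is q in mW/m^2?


q = k * dT / dz * 1000
= 2.06 * 13.4 / 185 * 1000
= 0.149211 * 1000
= 149.2108 mW/m^2

149.2108


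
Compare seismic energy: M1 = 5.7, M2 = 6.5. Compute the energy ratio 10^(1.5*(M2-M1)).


M2 - M1 = 6.5 - 5.7 = 0.8
1.5 * 0.8 = 1.2
ratio = 10^1.2 = 15.85

15.85


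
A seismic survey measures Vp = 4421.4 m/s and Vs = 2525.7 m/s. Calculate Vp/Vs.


Vp/Vs = 4421.4 / 2525.7
= 1.7506

1.7506


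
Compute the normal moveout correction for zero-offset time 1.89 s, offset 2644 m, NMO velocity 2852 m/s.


x/Vnmo = 2644/2852 = 0.927069
(x/Vnmo)^2 = 0.859456
t0^2 = 3.5721
sqrt(3.5721 + 0.859456) = 2.105126
dt = 2.105126 - 1.89 = 0.215126

0.215126


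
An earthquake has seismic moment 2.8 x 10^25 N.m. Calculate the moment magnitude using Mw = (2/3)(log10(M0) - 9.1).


log10(M0) = log10(2.8 x 10^25) = 25.4472
Mw = 2/3 * (25.4472 - 9.1)
= 2/3 * 16.3472
= 10.9

10.9


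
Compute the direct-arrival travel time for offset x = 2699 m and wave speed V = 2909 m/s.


t = x / V
= 2699 / 2909
= 0.9278 s

0.9278


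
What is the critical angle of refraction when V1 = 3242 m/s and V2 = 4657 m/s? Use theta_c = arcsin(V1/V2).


V1/V2 = 3242/4657 = 0.696156
theta_c = arcsin(0.696156) = 44.1194 degrees

44.1194


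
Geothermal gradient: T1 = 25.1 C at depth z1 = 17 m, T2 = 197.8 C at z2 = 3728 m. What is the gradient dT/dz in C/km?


dT = 197.8 - 25.1 = 172.7 C
dz = 3728 - 17 = 3711 m
gradient = dT/dz * 1000 = 172.7/3711 * 1000 = 46.5373 C/km

46.5373


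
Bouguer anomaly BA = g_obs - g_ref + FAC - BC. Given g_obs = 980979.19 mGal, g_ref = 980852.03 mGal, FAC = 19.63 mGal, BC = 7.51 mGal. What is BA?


BA = g_obs - g_ref + FAC - BC
= 980979.19 - 980852.03 + 19.63 - 7.51
= 139.28 mGal

139.28


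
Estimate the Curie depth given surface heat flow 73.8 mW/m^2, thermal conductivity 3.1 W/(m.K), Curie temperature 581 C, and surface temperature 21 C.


T_Curie - T_surf = 581 - 21 = 560 C
Convert q to W/m^2: 73.8 mW/m^2 = 0.0738 W/m^2
d = 560 * 3.1 / 0.0738 = 23523.04 m

23523.04


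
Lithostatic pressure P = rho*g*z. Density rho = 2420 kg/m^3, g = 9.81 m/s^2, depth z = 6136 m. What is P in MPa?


P = rho * g * z / 1e6
= 2420 * 9.81 * 6136 / 1e6
= 145669867.2 / 1e6
= 145.6699 MPa

145.6699


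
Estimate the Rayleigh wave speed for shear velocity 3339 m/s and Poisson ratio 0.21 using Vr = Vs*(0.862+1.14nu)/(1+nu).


Numerator factor = 0.862 + 1.14*0.21 = 1.1014
Denominator = 1 + 0.21 = 1.21
Vr = 3339 * 1.1014 / 1.21 = 3039.32 m/s

3039.32


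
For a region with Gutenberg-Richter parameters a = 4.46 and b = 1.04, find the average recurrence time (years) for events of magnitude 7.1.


log10(N) = 4.46 - 1.04*7.1 = -2.924
N = 10^-2.924 = 0.001191
T = 1/N = 1/0.001191 = 839.46 years

839.46


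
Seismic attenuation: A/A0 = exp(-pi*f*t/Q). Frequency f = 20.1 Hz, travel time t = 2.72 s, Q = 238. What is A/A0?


pi*f*t/Q = pi*20.1*2.72/238 = 0.721669
A/A0 = exp(-0.721669) = 0.485941

0.485941


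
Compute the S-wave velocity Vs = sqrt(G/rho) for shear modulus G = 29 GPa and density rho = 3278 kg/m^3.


Convert G to Pa: G = 29e9 Pa
Compute G/rho = 29e9 / 3278 = 8846857.8401
Vs = sqrt(8846857.8401) = 2974.37 m/s

2974.37


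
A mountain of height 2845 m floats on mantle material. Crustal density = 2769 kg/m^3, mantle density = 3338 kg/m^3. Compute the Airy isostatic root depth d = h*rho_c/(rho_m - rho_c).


rho_m - rho_c = 3338 - 2769 = 569
d = 2845 * 2769 / 569
= 7877805 / 569
= 13845.0 m

13845.0


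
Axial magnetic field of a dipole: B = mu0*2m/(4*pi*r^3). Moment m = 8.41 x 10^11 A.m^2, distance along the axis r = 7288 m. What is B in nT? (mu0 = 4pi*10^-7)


m = 8.41 x 10^11 = 841000000000 A.m^2
2m = 1682000000000 A.m^2
r^3 = 7288^3 = 387101711872
B = (4pi*10^-7) * 1682000000000 / (4*pi * 387101711872) * 1e9
= 2113663.537335 / 4864463576836.43 * 1e9
= 434.5111 nT

434.5111


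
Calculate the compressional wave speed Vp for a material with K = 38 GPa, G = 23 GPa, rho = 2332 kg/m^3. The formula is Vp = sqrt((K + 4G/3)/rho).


First compute the effective modulus:
K + 4G/3 = 38e9 + 4*23e9/3 = 68666666666.67 Pa
Then divide by density:
68666666666.67 / 2332 = 29445397.3699 Pa/(kg/m^3)
Take the square root:
Vp = sqrt(29445397.3699) = 5426.36 m/s

5426.36


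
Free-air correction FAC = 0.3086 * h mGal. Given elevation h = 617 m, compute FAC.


FAC = 0.3086 * h
= 0.3086 * 617
= 190.4062 mGal

190.4062


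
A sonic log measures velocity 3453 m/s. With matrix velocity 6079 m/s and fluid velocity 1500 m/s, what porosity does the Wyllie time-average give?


1/V - 1/Vm = 1/3453 - 1/6079 = 0.0001251
1/Vf - 1/Vm = 1/1500 - 1/6079 = 0.00050217
phi = 0.0001251 / 0.00050217 = 0.2491

0.2491


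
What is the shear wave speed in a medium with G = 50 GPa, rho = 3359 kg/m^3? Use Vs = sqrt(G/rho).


Convert G to Pa: G = 50e9 Pa
Compute G/rho = 50e9 / 3359 = 14885382.5543
Vs = sqrt(14885382.5543) = 3858.16 m/s

3858.16


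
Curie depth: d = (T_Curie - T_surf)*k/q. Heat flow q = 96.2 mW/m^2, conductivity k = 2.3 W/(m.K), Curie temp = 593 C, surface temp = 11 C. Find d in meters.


T_Curie - T_surf = 593 - 11 = 582 C
Convert q to W/m^2: 96.2 mW/m^2 = 0.0962 W/m^2
d = 582 * 2.3 / 0.0962 = 13914.76 m

13914.76


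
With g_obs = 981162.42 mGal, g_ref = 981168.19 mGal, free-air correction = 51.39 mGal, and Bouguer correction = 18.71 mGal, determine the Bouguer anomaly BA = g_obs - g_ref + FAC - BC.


BA = g_obs - g_ref + FAC - BC
= 981162.42 - 981168.19 + 51.39 - 18.71
= 26.91 mGal

26.91


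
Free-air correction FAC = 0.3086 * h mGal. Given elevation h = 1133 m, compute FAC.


FAC = 0.3086 * h
= 0.3086 * 1133
= 349.6438 mGal

349.6438


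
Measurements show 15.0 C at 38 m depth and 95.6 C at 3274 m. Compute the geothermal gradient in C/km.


dT = 95.6 - 15.0 = 80.6 C
dz = 3274 - 38 = 3236 m
gradient = dT/dz * 1000 = 80.6/3236 * 1000 = 24.9073 C/km

24.9073


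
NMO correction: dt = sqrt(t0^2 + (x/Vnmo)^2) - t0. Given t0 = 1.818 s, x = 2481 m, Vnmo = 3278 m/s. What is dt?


x/Vnmo = 2481/3278 = 0.756864
(x/Vnmo)^2 = 0.572843
t0^2 = 3.305124
sqrt(3.305124 + 0.572843) = 1.969255
dt = 1.969255 - 1.818 = 0.151255

0.151255


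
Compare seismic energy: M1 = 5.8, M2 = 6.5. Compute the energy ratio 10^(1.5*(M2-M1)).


M2 - M1 = 6.5 - 5.8 = 0.7
1.5 * 0.7 = 1.05
ratio = 10^1.05 = 11.22

11.22


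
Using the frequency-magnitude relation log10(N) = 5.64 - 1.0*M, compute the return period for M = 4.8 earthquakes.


log10(N) = 5.64 - 1.0*4.8 = 0.84
N = 10^0.84 = 6.91831
T = 1/N = 1/6.91831 = 0.1445 years

0.1445


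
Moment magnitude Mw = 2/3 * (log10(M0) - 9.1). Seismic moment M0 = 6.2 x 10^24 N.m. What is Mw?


log10(M0) = log10(6.2 x 10^24) = 24.7924
Mw = 2/3 * (24.7924 - 9.1)
= 2/3 * 15.6924
= 10.46

10.46


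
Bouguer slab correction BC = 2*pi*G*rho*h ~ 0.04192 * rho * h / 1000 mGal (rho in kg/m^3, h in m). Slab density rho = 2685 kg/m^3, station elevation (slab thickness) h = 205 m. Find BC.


BC = 0.04192 * rho * h / 1000
= 0.04192 * 2685 * 205 / 1000
= 23.0738 mGal

23.0738


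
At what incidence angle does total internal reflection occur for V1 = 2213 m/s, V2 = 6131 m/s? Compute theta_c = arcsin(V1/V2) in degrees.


V1/V2 = 2213/6131 = 0.360953
theta_c = arcsin(0.360953) = 21.1587 degrees

21.1587


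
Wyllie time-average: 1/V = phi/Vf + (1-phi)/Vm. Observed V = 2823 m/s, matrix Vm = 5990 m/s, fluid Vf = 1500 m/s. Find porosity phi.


1/V - 1/Vm = 1/2823 - 1/5990 = 0.00018729
1/Vf - 1/Vm = 1/1500 - 1/5990 = 0.00049972
phi = 0.00018729 / 0.00049972 = 0.3748

0.3748


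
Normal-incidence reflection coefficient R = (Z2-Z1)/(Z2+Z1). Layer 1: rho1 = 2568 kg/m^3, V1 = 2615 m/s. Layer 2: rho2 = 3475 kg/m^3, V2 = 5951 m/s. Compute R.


Z1 = 2568 * 2615 = 6715320
Z2 = 3475 * 5951 = 20679725
R = (20679725 - 6715320) / (20679725 + 6715320) = 13964405 / 27395045 = 0.5097

0.5097


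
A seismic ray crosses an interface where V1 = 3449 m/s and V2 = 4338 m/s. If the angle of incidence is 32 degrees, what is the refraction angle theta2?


sin(theta1) = sin(32 deg) = 0.529919
sin(theta2) = V2/V1 * sin(theta1) = 4338/3449 * 0.529919 = 0.666509
theta2 = arcsin(0.666509) = 41.7982 degrees

41.7982


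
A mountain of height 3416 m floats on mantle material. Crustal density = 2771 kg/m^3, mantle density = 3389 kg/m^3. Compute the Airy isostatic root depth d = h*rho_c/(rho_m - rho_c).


rho_m - rho_c = 3389 - 2771 = 618
d = 3416 * 2771 / 618
= 9465736 / 618
= 15316.72 m

15316.72


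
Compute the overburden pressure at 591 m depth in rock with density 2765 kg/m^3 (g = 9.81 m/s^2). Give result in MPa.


P = rho * g * z / 1e6
= 2765 * 9.81 * 591 / 1e6
= 16030668.15 / 1e6
= 16.0307 MPa

16.0307


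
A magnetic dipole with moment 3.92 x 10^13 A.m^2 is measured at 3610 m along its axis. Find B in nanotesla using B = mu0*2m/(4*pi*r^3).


m = 3.92 x 10^13 = 39200000000000 A.m^2
2m = 78400000000000 A.m^2
r^3 = 3610^3 = 47045881000
B = (4pi*10^-7) * 78400000000000 / (4*pi * 47045881000) * 1e9
= 98520345.616576 / 591195976525.04 * 1e9
= 166645.8324 nT

166645.8324


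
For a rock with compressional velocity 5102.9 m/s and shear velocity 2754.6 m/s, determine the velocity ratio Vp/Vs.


Vp/Vs = 5102.9 / 2754.6
= 1.8525

1.8525


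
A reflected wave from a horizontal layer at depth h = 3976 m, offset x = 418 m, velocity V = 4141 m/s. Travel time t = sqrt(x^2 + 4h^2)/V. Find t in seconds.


x^2 + 4h^2 = 418^2 + 4*3976^2 = 174724 + 63234304 = 63409028
sqrt(63409028) = 7962.9786
t = 7962.9786 / 4141 = 1.923 s

1.923


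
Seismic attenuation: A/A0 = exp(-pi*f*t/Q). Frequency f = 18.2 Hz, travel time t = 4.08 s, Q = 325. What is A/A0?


pi*f*t/Q = pi*18.2*4.08/325 = 0.717791
A/A0 = exp(-0.717791) = 0.487829

0.487829


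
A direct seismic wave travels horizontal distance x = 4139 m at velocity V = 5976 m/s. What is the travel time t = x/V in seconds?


t = x / V
= 4139 / 5976
= 0.6926 s

0.6926


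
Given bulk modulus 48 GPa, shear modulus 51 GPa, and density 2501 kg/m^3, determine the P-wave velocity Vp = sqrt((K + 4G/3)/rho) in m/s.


First compute the effective modulus:
K + 4G/3 = 48e9 + 4*51e9/3 = 116000000000.0 Pa
Then divide by density:
116000000000.0 / 2501 = 46381447.421 Pa/(kg/m^3)
Take the square root:
Vp = sqrt(46381447.421) = 6810.39 m/s

6810.39


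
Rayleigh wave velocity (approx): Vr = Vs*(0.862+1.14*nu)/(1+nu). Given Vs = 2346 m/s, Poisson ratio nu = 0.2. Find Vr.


Numerator factor = 0.862 + 1.14*0.2 = 1.09
Denominator = 1 + 0.2 = 1.2
Vr = 2346 * 1.09 / 1.2 = 2130.95 m/s

2130.95


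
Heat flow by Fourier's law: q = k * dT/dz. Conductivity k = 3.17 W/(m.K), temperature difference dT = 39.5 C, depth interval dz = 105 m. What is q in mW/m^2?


q = k * dT / dz * 1000
= 3.17 * 39.5 / 105 * 1000
= 1.192524 * 1000
= 1192.5238 mW/m^2

1192.5238


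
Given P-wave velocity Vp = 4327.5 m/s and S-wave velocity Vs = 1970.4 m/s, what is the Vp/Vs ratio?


Vp/Vs = 4327.5 / 1970.4
= 2.1963

2.1963


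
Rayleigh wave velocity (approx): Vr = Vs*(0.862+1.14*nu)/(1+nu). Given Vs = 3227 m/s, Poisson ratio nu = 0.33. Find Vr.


Numerator factor = 0.862 + 1.14*0.33 = 1.2382
Denominator = 1 + 0.33 = 1.33
Vr = 3227 * 1.2382 / 1.33 = 3004.26 m/s

3004.26


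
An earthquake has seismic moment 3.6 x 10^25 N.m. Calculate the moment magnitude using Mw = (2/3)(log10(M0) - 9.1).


log10(M0) = log10(3.6 x 10^25) = 25.5563
Mw = 2/3 * (25.5563 - 9.1)
= 2/3 * 16.4563
= 10.97

10.97


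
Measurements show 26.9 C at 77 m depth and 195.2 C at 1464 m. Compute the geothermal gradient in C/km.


dT = 195.2 - 26.9 = 168.3 C
dz = 1464 - 77 = 1387 m
gradient = dT/dz * 1000 = 168.3/1387 * 1000 = 121.341 C/km

121.341


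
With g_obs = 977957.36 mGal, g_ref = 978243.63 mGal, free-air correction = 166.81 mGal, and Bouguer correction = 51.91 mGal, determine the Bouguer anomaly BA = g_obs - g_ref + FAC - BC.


BA = g_obs - g_ref + FAC - BC
= 977957.36 - 978243.63 + 166.81 - 51.91
= -171.37 mGal

-171.37


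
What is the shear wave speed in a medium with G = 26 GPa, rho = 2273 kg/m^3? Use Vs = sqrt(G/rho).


Convert G to Pa: G = 26e9 Pa
Compute G/rho = 26e9 / 2273 = 11438627.3647
Vs = sqrt(11438627.3647) = 3382.1 m/s

3382.1


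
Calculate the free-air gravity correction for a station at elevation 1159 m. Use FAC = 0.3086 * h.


FAC = 0.3086 * h
= 0.3086 * 1159
= 357.6674 mGal

357.6674


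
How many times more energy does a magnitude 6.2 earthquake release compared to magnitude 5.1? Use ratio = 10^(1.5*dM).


M2 - M1 = 6.2 - 5.1 = 1.1
1.5 * 1.1 = 1.65
ratio = 10^1.65 = 44.67

44.67


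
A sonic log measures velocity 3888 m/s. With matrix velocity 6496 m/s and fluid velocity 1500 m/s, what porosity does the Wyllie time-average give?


1/V - 1/Vm = 1/3888 - 1/6496 = 0.00010326
1/Vf - 1/Vm = 1/1500 - 1/6496 = 0.00051273
phi = 0.00010326 / 0.00051273 = 0.2014

0.2014


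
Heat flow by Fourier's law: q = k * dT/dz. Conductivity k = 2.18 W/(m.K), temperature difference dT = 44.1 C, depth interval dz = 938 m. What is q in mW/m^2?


q = k * dT / dz * 1000
= 2.18 * 44.1 / 938 * 1000
= 0.102493 * 1000
= 102.4925 mW/m^2

102.4925


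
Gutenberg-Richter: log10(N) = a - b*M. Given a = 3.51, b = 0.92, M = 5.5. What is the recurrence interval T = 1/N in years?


log10(N) = 3.51 - 0.92*5.5 = -1.55
N = 10^-1.55 = 0.028184
T = 1/N = 1/0.028184 = 35.4813 years

35.4813


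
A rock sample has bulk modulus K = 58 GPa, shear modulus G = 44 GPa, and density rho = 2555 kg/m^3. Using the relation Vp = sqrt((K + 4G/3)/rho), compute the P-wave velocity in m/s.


First compute the effective modulus:
K + 4G/3 = 58e9 + 4*44e9/3 = 116666666666.67 Pa
Then divide by density:
116666666666.67 / 2555 = 45662100.4566 Pa/(kg/m^3)
Take the square root:
Vp = sqrt(45662100.4566) = 6757.37 m/s

6757.37


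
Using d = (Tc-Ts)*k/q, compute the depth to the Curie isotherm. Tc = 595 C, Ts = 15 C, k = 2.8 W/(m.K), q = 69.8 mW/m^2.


T_Curie - T_surf = 595 - 15 = 580 C
Convert q to W/m^2: 69.8 mW/m^2 = 0.0698 W/m^2
d = 580 * 2.8 / 0.0698 = 23266.48 m

23266.48


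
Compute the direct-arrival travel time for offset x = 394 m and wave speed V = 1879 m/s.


t = x / V
= 394 / 1879
= 0.2097 s

0.2097


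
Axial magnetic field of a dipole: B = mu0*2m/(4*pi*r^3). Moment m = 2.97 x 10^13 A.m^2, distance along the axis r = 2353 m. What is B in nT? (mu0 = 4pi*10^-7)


m = 2.97 x 10^13 = 29700000000000 A.m^2
2m = 59400000000000 A.m^2
r^3 = 2353^3 = 13027640977
B = (4pi*10^-7) * 59400000000000 / (4*pi * 13027640977) * 1e9
= 74644241.449293 / 163710164747.79 * 1e9
= 455953.6151 nT

455953.6151


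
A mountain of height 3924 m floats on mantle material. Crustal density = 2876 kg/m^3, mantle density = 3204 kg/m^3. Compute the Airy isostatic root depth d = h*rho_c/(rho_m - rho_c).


rho_m - rho_c = 3204 - 2876 = 328
d = 3924 * 2876 / 328
= 11285424 / 328
= 34406.78 m

34406.78


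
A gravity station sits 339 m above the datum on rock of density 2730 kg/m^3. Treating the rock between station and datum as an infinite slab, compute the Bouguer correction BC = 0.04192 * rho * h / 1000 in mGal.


BC = 0.04192 * rho * h / 1000
= 0.04192 * 2730 * 339 / 1000
= 38.7957 mGal

38.7957


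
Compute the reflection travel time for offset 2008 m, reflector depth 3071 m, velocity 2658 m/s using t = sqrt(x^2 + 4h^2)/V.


x^2 + 4h^2 = 2008^2 + 4*3071^2 = 4032064 + 37724164 = 41756228
sqrt(41756228) = 6461.9059
t = 6461.9059 / 2658 = 2.4311 s

2.4311


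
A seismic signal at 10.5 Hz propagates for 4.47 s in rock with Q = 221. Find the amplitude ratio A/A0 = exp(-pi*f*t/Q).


pi*f*t/Q = pi*10.5*4.47/221 = 0.667198
A/A0 = exp(-0.667198) = 0.513145

0.513145


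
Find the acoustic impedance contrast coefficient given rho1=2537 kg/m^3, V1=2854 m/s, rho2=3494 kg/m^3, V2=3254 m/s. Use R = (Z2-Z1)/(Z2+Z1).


Z1 = 2537 * 2854 = 7240598
Z2 = 3494 * 3254 = 11369476
R = (11369476 - 7240598) / (11369476 + 7240598) = 4128878 / 18610074 = 0.2219

0.2219


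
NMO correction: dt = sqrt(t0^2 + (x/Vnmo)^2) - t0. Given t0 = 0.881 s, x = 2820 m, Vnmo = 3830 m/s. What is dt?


x/Vnmo = 2820/3830 = 0.736292
(x/Vnmo)^2 = 0.542127
t0^2 = 0.776161
sqrt(0.776161 + 0.542127) = 1.148167
dt = 1.148167 - 0.881 = 0.267167

0.267167


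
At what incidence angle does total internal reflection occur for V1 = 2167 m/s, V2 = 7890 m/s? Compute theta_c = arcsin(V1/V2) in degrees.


V1/V2 = 2167/7890 = 0.274651
theta_c = arcsin(0.274651) = 15.9412 degrees

15.9412


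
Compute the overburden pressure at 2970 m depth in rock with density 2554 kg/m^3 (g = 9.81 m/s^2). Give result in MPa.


P = rho * g * z / 1e6
= 2554 * 9.81 * 2970 / 1e6
= 74412577.8 / 1e6
= 74.4126 MPa

74.4126


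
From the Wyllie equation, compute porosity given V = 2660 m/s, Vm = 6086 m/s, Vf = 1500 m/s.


1/V - 1/Vm = 1/2660 - 1/6086 = 0.00021163
1/Vf - 1/Vm = 1/1500 - 1/6086 = 0.00050236
phi = 0.00021163 / 0.00050236 = 0.4213

0.4213


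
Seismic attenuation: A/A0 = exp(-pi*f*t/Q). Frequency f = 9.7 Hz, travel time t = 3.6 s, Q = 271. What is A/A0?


pi*f*t/Q = pi*9.7*3.6/271 = 0.404813
A/A0 = exp(-0.404813) = 0.667101

0.667101


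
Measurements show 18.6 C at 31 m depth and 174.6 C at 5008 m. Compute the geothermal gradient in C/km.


dT = 174.6 - 18.6 = 156.0 C
dz = 5008 - 31 = 4977 m
gradient = dT/dz * 1000 = 156.0/4977 * 1000 = 31.3442 C/km

31.3442


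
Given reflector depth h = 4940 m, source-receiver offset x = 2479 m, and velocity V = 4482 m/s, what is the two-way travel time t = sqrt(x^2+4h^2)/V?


x^2 + 4h^2 = 2479^2 + 4*4940^2 = 6145441 + 97614400 = 103759841
sqrt(103759841) = 10186.2575
t = 10186.2575 / 4482 = 2.2727 s

2.2727


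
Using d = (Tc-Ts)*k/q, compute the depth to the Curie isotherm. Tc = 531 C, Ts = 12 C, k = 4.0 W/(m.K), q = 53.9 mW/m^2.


T_Curie - T_surf = 531 - 12 = 519 C
Convert q to W/m^2: 53.9 mW/m^2 = 0.0539 W/m^2
d = 519 * 4.0 / 0.0539 = 38515.77 m

38515.77


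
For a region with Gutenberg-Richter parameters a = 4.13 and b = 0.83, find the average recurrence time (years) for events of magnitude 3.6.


log10(N) = 4.13 - 0.83*3.6 = 1.142
N = 10^1.142 = 13.867558
T = 1/N = 1/13.867558 = 0.0721 years

0.0721


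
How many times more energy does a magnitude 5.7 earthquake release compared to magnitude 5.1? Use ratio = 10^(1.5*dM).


M2 - M1 = 5.7 - 5.1 = 0.6
1.5 * 0.6 = 0.9
ratio = 10^0.9 = 7.94

7.94


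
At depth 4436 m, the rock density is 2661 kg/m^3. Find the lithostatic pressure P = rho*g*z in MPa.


P = rho * g * z / 1e6
= 2661 * 9.81 * 4436 / 1e6
= 115799162.76 / 1e6
= 115.7992 MPa

115.7992


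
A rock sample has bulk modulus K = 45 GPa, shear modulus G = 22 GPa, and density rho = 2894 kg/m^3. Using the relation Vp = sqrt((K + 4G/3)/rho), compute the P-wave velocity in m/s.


First compute the effective modulus:
K + 4G/3 = 45e9 + 4*22e9/3 = 74333333333.33 Pa
Then divide by density:
74333333333.33 / 2894 = 25685325.9618 Pa/(kg/m^3)
Take the square root:
Vp = sqrt(25685325.9618) = 5068.07 m/s

5068.07


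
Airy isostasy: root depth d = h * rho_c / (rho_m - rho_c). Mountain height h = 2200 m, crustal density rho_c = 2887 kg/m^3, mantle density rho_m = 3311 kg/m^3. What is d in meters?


rho_m - rho_c = 3311 - 2887 = 424
d = 2200 * 2887 / 424
= 6351400 / 424
= 14979.72 m

14979.72


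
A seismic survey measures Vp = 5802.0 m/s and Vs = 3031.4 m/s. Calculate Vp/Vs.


Vp/Vs = 5802.0 / 3031.4
= 1.914

1.914


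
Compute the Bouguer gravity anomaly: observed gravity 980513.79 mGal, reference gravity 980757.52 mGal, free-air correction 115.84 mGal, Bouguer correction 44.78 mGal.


BA = g_obs - g_ref + FAC - BC
= 980513.79 - 980757.52 + 115.84 - 44.78
= -172.67 mGal

-172.67


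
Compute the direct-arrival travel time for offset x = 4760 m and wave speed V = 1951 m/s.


t = x / V
= 4760 / 1951
= 2.4398 s

2.4398


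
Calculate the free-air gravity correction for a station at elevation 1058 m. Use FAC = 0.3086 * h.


FAC = 0.3086 * h
= 0.3086 * 1058
= 326.4988 mGal

326.4988


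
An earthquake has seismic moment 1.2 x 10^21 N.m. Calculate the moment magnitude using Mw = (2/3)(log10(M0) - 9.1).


log10(M0) = log10(1.2 x 10^21) = 21.0792
Mw = 2/3 * (21.0792 - 9.1)
= 2/3 * 11.9792
= 7.99

7.99


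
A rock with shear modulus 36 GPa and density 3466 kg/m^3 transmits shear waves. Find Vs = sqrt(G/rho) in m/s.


Convert G to Pa: G = 36e9 Pa
Compute G/rho = 36e9 / 3466 = 10386612.8102
Vs = sqrt(10386612.8102) = 3222.83 m/s

3222.83


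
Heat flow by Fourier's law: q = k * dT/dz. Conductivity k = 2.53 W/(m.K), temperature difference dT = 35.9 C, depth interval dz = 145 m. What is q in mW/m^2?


q = k * dT / dz * 1000
= 2.53 * 35.9 / 145 * 1000
= 0.626393 * 1000
= 626.3931 mW/m^2

626.3931


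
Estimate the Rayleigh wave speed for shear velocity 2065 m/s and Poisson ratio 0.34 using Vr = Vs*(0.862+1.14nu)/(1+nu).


Numerator factor = 0.862 + 1.14*0.34 = 1.2496
Denominator = 1 + 0.34 = 1.34
Vr = 2065 * 1.2496 / 1.34 = 1925.69 m/s

1925.69


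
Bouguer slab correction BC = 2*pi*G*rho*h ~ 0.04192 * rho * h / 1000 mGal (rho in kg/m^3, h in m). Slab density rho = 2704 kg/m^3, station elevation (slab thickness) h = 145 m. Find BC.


BC = 0.04192 * rho * h / 1000
= 0.04192 * 2704 * 145 / 1000
= 16.436 mGal

16.436


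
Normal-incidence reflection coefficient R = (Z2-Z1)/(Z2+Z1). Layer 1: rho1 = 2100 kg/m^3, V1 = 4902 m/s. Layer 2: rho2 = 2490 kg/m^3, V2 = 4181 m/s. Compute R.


Z1 = 2100 * 4902 = 10294200
Z2 = 2490 * 4181 = 10410690
R = (10410690 - 10294200) / (10410690 + 10294200) = 116490 / 20704890 = 0.0056

0.0056


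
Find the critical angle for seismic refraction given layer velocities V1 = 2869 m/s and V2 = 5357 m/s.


V1/V2 = 2869/5357 = 0.535561
theta_c = arcsin(0.535561) = 32.382 degrees

32.382


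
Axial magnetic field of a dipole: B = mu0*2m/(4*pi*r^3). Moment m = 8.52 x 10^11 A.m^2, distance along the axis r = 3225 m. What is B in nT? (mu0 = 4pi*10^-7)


m = 8.52 x 10^11 = 852000000000 A.m^2
2m = 1704000000000 A.m^2
r^3 = 3225^3 = 33542015625
B = (4pi*10^-7) * 1704000000000 / (4*pi * 33542015625) * 1e9
= 2141309.552687 / 421501399496.38 * 1e9
= 5080.1956 nT

5080.1956


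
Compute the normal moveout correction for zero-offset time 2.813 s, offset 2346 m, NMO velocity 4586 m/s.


x/Vnmo = 2346/4586 = 0.511557
(x/Vnmo)^2 = 0.26169
t0^2 = 7.912969
sqrt(7.912969 + 0.26169) = 2.859136
dt = 2.859136 - 2.813 = 0.046136

0.046136


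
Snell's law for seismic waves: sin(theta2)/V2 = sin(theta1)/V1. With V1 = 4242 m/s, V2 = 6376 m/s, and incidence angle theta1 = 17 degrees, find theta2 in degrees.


sin(theta1) = sin(17 deg) = 0.292372
sin(theta2) = V2/V1 * sin(theta1) = 6376/4242 * 0.292372 = 0.439454
theta2 = arcsin(0.439454) = 26.069 degrees

26.069


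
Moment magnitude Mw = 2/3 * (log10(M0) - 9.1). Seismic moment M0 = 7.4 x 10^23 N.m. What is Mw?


log10(M0) = log10(7.4 x 10^23) = 23.8692
Mw = 2/3 * (23.8692 - 9.1)
= 2/3 * 14.7692
= 9.85

9.85


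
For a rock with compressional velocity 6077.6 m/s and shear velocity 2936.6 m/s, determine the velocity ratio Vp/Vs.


Vp/Vs = 6077.6 / 2936.6
= 2.0696

2.0696


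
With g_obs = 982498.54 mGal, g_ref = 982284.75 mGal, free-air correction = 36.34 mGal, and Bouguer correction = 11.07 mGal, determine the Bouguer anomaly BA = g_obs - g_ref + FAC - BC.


BA = g_obs - g_ref + FAC - BC
= 982498.54 - 982284.75 + 36.34 - 11.07
= 239.06 mGal

239.06


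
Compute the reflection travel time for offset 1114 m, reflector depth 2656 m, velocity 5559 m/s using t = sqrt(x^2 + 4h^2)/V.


x^2 + 4h^2 = 1114^2 + 4*2656^2 = 1240996 + 28217344 = 29458340
sqrt(29458340) = 5427.5538
t = 5427.5538 / 5559 = 0.9764 s

0.9764


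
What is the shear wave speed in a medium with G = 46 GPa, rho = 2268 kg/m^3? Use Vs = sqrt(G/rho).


Convert G to Pa: G = 46e9 Pa
Compute G/rho = 46e9 / 2268 = 20282186.9489
Vs = sqrt(20282186.9489) = 4503.57 m/s

4503.57


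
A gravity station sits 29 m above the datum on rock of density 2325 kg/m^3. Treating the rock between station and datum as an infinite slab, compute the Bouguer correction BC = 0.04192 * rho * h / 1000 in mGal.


BC = 0.04192 * rho * h / 1000
= 0.04192 * 2325 * 29 / 1000
= 2.8265 mGal

2.8265


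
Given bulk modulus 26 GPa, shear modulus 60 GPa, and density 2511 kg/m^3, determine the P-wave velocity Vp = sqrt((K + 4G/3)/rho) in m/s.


First compute the effective modulus:
K + 4G/3 = 26e9 + 4*60e9/3 = 106000000000.0 Pa
Then divide by density:
106000000000.0 / 2511 = 42214257.268 Pa/(kg/m^3)
Take the square root:
Vp = sqrt(42214257.268) = 6497.25 m/s

6497.25


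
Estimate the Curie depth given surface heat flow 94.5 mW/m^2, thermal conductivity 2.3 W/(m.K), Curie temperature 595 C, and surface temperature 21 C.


T_Curie - T_surf = 595 - 21 = 574 C
Convert q to W/m^2: 94.5 mW/m^2 = 0.0945 W/m^2
d = 574 * 2.3 / 0.0945 = 13970.37 m

13970.37


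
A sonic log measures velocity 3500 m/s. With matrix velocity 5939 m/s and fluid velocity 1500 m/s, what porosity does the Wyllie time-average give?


1/V - 1/Vm = 1/3500 - 1/5939 = 0.00011734
1/Vf - 1/Vm = 1/1500 - 1/5939 = 0.00049829
phi = 0.00011734 / 0.00049829 = 0.2355

0.2355


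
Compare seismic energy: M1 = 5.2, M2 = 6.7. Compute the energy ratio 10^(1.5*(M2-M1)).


M2 - M1 = 6.7 - 5.2 = 1.5
1.5 * 1.5 = 2.25
ratio = 10^2.25 = 177.83

177.83


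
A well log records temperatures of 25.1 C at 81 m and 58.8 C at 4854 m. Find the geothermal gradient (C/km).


dT = 58.8 - 25.1 = 33.7 C
dz = 4854 - 81 = 4773 m
gradient = dT/dz * 1000 = 33.7/4773 * 1000 = 7.0605 C/km

7.0605


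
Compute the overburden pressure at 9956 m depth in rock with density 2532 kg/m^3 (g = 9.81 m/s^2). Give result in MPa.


P = rho * g * z / 1e6
= 2532 * 9.81 * 9956 / 1e6
= 247296287.52 / 1e6
= 247.2963 MPa

247.2963


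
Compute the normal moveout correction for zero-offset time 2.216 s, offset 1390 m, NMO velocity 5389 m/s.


x/Vnmo = 1390/5389 = 0.257933
(x/Vnmo)^2 = 0.066529
t0^2 = 4.910656
sqrt(4.910656 + 0.066529) = 2.230961
dt = 2.230961 - 2.216 = 0.014961

0.014961
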